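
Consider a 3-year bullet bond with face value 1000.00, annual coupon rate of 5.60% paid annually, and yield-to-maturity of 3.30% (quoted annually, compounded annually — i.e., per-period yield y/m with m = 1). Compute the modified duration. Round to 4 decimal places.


Coupon per period c = face * coupon_rate / m = 56.000000
Periods per year m = 1; per-period yield y/m = 0.033000
Number of cashflows N = 3
Cashflows (t years, CF_t, discount factor 1/(1+y/m)^(m*t), PV):
  t = 1.0000: CF_t = 56.000000, DF = 0.968054, PV = 54.211036
  t = 2.0000: CF_t = 56.000000, DF = 0.937129, PV = 52.479222
  t = 3.0000: CF_t = 1056.000000, DF = 0.907192, PV = 957.994363
Price P = sum_t PV_t = 1064.684620
First compute Macaulay numerator sum_t t * PV_t:
  t * PV_t at t = 1.0000: 54.211036
  t * PV_t at t = 2.0000: 104.958443
  t * PV_t at t = 3.0000: 2873.983089
Macaulay duration D = 3033.152568 / 1064.684620 = 2.848874
Modified duration = D / (1 + y/m) = 2.848874 / (1 + 0.033000) = 2.757865

Answer: Modified duration = 2.7579


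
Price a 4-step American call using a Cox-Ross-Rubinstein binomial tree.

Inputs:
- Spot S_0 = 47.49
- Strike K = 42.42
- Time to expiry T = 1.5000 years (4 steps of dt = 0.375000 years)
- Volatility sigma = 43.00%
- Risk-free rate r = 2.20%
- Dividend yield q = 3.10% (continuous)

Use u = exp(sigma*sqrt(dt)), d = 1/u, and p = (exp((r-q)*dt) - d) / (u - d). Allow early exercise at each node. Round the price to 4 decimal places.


Answer: Price = V(0,0) = 11.6988

Derivation:
dt = T/N = 0.375000
u = exp(sigma*sqrt(dt)) = 1.301243; d = 1/u = 0.768496
p = (exp((r-q)*dt) - d) / (u - d) = 0.428223
Discount per step: exp(-r*dt) = 0.991784
Stock lattice S(k, i) with i counting down-moves:
  k=0: S(0,0) = 47.4900
  k=1: S(1,0) = 61.7960; S(1,1) = 36.4959
  k=2: S(2,0) = 80.4117; S(2,1) = 47.4900; S(2,2) = 28.0469
  k=3: S(3,0) = 104.6352; S(3,1) = 61.7960; S(3,2) = 36.4959; S(3,3) = 21.5539
  k=4: S(4,0) = 136.1558; S(4,1) = 80.4117; S(4,2) = 47.4900; S(4,3) = 28.0469; S(4,4) = 16.5641
Terminal payoffs V(N, i) = max(S_T - K, 0):
  V(4,0) = 93.735791; V(4,1) = 37.991681; V(4,2) = 5.070000; V(4,3) = 0.000000; V(4,4) = 0.000000
Backward induction: V(k, i) = exp(-r*dt) * [p * V(k+1, i) + (1-p) * V(k+1, i+1)]; then take max(V_cont, immediate exercise) for American.
  V(3,0) = exp(-r*dt) * [p*93.735791 + (1-p)*37.991681] = 61.354342; exercise = 62.215157; V(3,0) = max -> 62.215157
  V(3,1) = exp(-r*dt) * [p*37.991681 + (1-p)*5.070000] = 19.010347; exercise = 19.376042; V(3,1) = max -> 19.376042
  V(3,2) = exp(-r*dt) * [p*5.070000 + (1-p)*0.000000] = 2.153254; exercise = 0.000000; V(3,2) = max -> 2.153254
  V(3,3) = exp(-r*dt) * [p*0.000000 + (1-p)*0.000000] = 0.000000; exercise = 0.000000; V(3,3) = max -> 0.000000
  V(2,0) = exp(-r*dt) * [p*62.215157 + (1-p)*19.376042] = 37.410833; exercise = 37.991681; V(2,0) = max -> 37.991681
  V(2,1) = exp(-r*dt) * [p*19.376042 + (1-p)*2.153254] = 9.450167; exercise = 5.070000; V(2,1) = max -> 9.450167
  V(2,2) = exp(-r*dt) * [p*2.153254 + (1-p)*0.000000] = 0.914498; exercise = 0.000000; V(2,2) = max -> 0.914498
  V(1,0) = exp(-r*dt) * [p*37.991681 + (1-p)*9.450167] = 21.494248; exercise = 19.376042; V(1,0) = max -> 21.494248
  V(1,1) = exp(-r*dt) * [p*9.450167 + (1-p)*0.914498] = 4.532126; exercise = 0.000000; V(1,1) = max -> 4.532126
  V(0,0) = exp(-r*dt) * [p*21.494248 + (1-p)*4.532126] = 11.698788; exercise = 5.070000; V(0,0) = max -> 11.698788


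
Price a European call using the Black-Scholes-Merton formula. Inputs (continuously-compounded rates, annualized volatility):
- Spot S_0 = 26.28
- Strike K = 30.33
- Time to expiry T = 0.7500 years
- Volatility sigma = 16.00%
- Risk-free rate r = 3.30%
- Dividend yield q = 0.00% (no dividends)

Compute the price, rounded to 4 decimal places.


Answer: Price = 0.4199

Derivation:
d1 = (ln(S/K) + (r - q + 0.5*sigma^2) * T) / (sigma * sqrt(T)) = -0.78648911
d2 = d1 - sigma * sqrt(T) = -0.92505318
exp(-rT) = 0.97555377; exp(-qT) = 1.00000000
C = S_0 * exp(-qT) * N(d1) - K * exp(-rT) * N(d2)
N(d1) = 0.21579050; N(d2) = 0.17746912
C = 26.2800 * 1.00000000 * 0.21579050 - 30.3300 * 0.97555377 * 0.17746912 = 0.4199


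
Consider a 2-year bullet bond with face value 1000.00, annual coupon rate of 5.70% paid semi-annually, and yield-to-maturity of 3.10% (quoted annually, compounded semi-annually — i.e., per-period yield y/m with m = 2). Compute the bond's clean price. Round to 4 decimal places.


Coupon per period c = face * coupon_rate / m = 28.500000
Periods per year m = 2; per-period yield y/m = 0.015500
Number of cashflows N = 4
Cashflows (t years, CF_t, discount factor 1/(1+y/m)^(m*t), PV):
  t = 0.5000: CF_t = 28.500000, DF = 0.984737, PV = 28.064993
  t = 1.0000: CF_t = 28.500000, DF = 0.969706, PV = 27.636625
  t = 1.5000: CF_t = 28.500000, DF = 0.954905, PV = 27.214796
  t = 2.0000: CF_t = 1028.500000, DF = 0.940330, PV = 967.129399
Price P = sum_t PV_t = 1050.045812

Answer: Price = 1050.0458


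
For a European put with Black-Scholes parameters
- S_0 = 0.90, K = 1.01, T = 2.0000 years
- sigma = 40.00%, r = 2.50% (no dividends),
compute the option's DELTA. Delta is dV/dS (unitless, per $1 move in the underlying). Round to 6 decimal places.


d1 = 0.1673883563; d2 = -0.3982970686
phi(d1) = 0.3933922929; exp(-qT) = 1.0000000000; exp(-rT) = 0.9512294245
N(-d1) = 0.4335322431
Delta = -exp(-qT) * N(-d1) = -1.0000000000 * 0.4335322431 = -0.433532

Answer: Delta = -0.433532


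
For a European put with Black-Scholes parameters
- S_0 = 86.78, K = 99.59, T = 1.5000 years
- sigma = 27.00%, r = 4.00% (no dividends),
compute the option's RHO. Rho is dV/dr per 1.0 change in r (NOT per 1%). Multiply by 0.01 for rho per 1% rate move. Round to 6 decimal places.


Answer: Rho = -92.222140

Derivation:
d1 = -0.0695853997; d2 = -0.4002665150
phi(d1) = 0.3979775839; exp(-qT) = 1.0000000000; exp(-rT) = 0.9417645336
N(-d2) = 0.6555198859
Rho = -K*T*exp(-rT)*N(-d2) = -99.5900 * 1.5000 * 0.9417645336 * 0.6555198859 = -92.222140


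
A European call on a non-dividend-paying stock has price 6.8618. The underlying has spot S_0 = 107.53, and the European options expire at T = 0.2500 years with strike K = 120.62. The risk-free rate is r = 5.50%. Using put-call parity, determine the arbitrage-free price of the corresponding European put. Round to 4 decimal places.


Put-call parity: C - P = S_0 * exp(-qT) - K * exp(-rT).
S_0 * exp(-qT) = 107.5300 * 1.00000000 = 107.53000000
K * exp(-rT) = 120.6200 * 0.98634410 = 118.97282528
P = C - S*exp(-qT) + K*exp(-rT)
P = 6.8618 - 107.53000000 + 118.97282528 = 18.3046

Answer: Put price = 18.3046


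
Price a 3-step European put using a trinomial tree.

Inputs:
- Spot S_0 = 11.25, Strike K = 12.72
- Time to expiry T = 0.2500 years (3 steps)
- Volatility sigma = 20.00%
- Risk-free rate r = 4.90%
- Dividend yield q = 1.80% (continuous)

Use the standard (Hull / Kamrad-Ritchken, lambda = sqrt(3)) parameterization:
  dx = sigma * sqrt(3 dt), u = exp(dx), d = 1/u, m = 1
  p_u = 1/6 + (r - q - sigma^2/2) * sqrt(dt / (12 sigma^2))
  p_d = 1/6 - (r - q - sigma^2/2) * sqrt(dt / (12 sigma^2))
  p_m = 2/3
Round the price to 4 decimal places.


dt = T/N = 0.083333; dx = sigma*sqrt(3*dt) = 0.100000
u = exp(dx) = 1.105171; d = 1/u = 0.904837
p_u = 0.171250, p_m = 0.666667, p_d = 0.162083
Discount per step: exp(-r*dt) = 0.995925
Stock lattice S(k, j) with j the centered position index:
  k=0: S(0,+0) = 11.2500
  k=1: S(1,-1) = 10.1794; S(1,+0) = 11.2500; S(1,+1) = 12.4332
  k=2: S(2,-2) = 9.2107; S(2,-1) = 10.1794; S(2,+0) = 11.2500; S(2,+1) = 12.4332; S(2,+2) = 13.7408
  k=3: S(3,-3) = 8.3342; S(3,-2) = 9.2107; S(3,-1) = 10.1794; S(3,+0) = 11.2500; S(3,+1) = 12.4332; S(3,+2) = 13.7408; S(3,+3) = 15.1859
Terminal payoffs V(N, j) = max(K - S_T, 0):
  V(3,-3) = 4.385795; V(3,-2) = 3.509279; V(3,-1) = 2.540579; V(3,+0) = 1.470000; V(3,+1) = 0.286827; V(3,+2) = 0.000000; V(3,+3) = 0.000000
Backward induction: V(k, j) = exp(-r*dt) * [p_u * V(k+1, j+1) + p_m * V(k+1, j) + p_d * V(k+1, j-1)]
  V(2,-2) = exp(-r*dt) * [p_u*2.540579 + p_m*3.509279 + p_d*4.385795] = 3.471255
  V(2,-1) = exp(-r*dt) * [p_u*1.470000 + p_m*2.540579 + p_d*3.509279] = 2.504007
  V(2,+0) = exp(-r*dt) * [p_u*0.286827 + p_m*1.470000 + p_d*2.540579] = 1.435033
  V(2,+1) = exp(-r*dt) * [p_u*0.000000 + p_m*0.286827 + p_d*1.470000] = 0.427730
  V(2,+2) = exp(-r*dt) * [p_u*0.000000 + p_m*0.000000 + p_d*0.286827] = 0.046300
  V(1,-1) = exp(-r*dt) * [p_u*1.435033 + p_m*2.504007 + p_d*3.471255] = 2.467623
  V(1,+0) = exp(-r*dt) * [p_u*0.427730 + p_m*1.435033 + p_d*2.504007] = 1.429944
  V(1,+1) = exp(-r*dt) * [p_u*0.046300 + p_m*0.427730 + p_d*1.435033] = 0.523535
  V(0,+0) = exp(-r*dt) * [p_u*0.523535 + p_m*1.429944 + p_d*2.467623] = 1.437032

Answer: Price = V(0,0) = 1.4370


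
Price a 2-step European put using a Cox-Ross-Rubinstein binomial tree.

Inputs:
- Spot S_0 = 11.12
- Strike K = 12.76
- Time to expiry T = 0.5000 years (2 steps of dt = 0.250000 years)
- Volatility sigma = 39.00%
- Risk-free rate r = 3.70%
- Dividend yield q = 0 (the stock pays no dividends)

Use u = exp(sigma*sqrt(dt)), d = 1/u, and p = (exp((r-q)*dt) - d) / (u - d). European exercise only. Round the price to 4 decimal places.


Answer: Price = V(0,0) = 2.2179

Derivation:
dt = T/N = 0.250000
u = exp(sigma*sqrt(dt)) = 1.215311; d = 1/u = 0.822835
p = (exp((r-q)*dt) - d) / (u - d) = 0.475082
Discount per step: exp(-r*dt) = 0.990793
Stock lattice S(k, i) with i counting down-moves:
  k=0: S(0,0) = 11.1200
  k=1: S(1,0) = 13.5143; S(1,1) = 9.1499
  k=2: S(2,0) = 16.4240; S(2,1) = 11.1200; S(2,2) = 7.5289
Terminal payoffs V(N, i) = max(K - S_T, 0):
  V(2,0) = 0.000000; V(2,1) = 1.640000; V(2,2) = 5.231128
Backward induction: V(k, i) = exp(-r*dt) * [p * V(k+1, i) + (1-p) * V(k+1, i+1)].
  V(1,0) = exp(-r*dt) * [p*0.000000 + (1-p)*1.640000] = 0.852940
  V(1,1) = exp(-r*dt) * [p*1.640000 + (1-p)*5.231128] = 3.492593
  V(0,0) = exp(-r*dt) * [p*0.852940 + (1-p)*3.492593] = 2.217931


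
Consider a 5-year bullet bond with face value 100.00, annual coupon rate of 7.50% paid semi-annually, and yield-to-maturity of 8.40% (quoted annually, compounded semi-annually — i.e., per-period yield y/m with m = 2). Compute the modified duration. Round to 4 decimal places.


Coupon per period c = face * coupon_rate / m = 3.750000
Periods per year m = 2; per-period yield y/m = 0.042000
Number of cashflows N = 10
Cashflows (t years, CF_t, discount factor 1/(1+y/m)^(m*t), PV):
  t = 0.5000: CF_t = 3.750000, DF = 0.959693, PV = 3.598848
  t = 1.0000: CF_t = 3.750000, DF = 0.921010, PV = 3.453789
  t = 1.5000: CF_t = 3.750000, DF = 0.883887, PV = 3.314577
  t = 2.0000: CF_t = 3.750000, DF = 0.848260, PV = 3.180976
  t = 2.5000: CF_t = 3.750000, DF = 0.814069, PV = 3.052760
  t = 3.0000: CF_t = 3.750000, DF = 0.781257, PV = 2.929712
  t = 3.5000: CF_t = 3.750000, DF = 0.749766, PV = 2.811624
  t = 4.0000: CF_t = 3.750000, DF = 0.719545, PV = 2.698296
  t = 4.5000: CF_t = 3.750000, DF = 0.690543, PV = 2.589535
  t = 5.0000: CF_t = 103.750000, DF = 0.662709, PV = 68.756050
Price P = sum_t PV_t = 96.386167
First compute Macaulay numerator sum_t t * PV_t:
  t * PV_t at t = 0.5000: 1.799424
  t * PV_t at t = 1.0000: 3.453789
  t * PV_t at t = 1.5000: 4.971865
  t * PV_t at t = 2.0000: 6.361952
  t * PV_t at t = 2.5000: 7.631900
  t * PV_t at t = 3.0000: 8.789136
  t * PV_t at t = 3.5000: 9.840684
  t * PV_t at t = 4.0000: 10.793182
  t * PV_t at t = 4.5000: 11.652908
  t * PV_t at t = 5.0000: 343.780248
Macaulay duration D = 409.075089 / 96.386167 = 4.244127
Modified duration = D / (1 + y/m) = 4.244127 / (1 + 0.042000) = 4.073058

Answer: Modified duration = 4.0731


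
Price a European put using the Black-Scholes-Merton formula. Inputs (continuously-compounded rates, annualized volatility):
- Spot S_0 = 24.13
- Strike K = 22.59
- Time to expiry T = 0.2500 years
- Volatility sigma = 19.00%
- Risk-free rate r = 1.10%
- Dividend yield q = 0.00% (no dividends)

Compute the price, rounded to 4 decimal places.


d1 = (ln(S/K) + (r - q + 0.5*sigma^2) * T) / (sigma * sqrt(T)) = 0.77064262
d2 = d1 - sigma * sqrt(T) = 0.67564262
exp(-rT) = 0.99725378; exp(-qT) = 1.00000000
P = K * exp(-rT) * N(-d2) - S_0 * exp(-qT) * N(-d1)
N(-d1) = 0.22045939; N(-d2) = 0.24963379
P = 22.5900 * 0.99725378 * 0.24963379 - 24.1300 * 1.00000000 * 0.22045939 = 0.3041

Answer: Price = 0.3041


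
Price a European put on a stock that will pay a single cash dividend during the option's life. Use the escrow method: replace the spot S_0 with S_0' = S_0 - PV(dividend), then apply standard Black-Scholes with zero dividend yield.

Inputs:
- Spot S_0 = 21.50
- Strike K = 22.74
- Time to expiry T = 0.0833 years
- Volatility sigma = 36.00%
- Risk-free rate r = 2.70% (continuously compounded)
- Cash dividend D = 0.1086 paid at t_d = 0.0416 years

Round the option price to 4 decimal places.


Answer: Price = 1.7045

Derivation:
PV(D) = D * exp(-r * t_d) = 0.1086 * 0.99887743 = 0.10847809
S_0' = S_0 - PV(D) = 21.5000 - 0.10847809 = 21.39152191
d1 = (ln(S_0'/K) + (r + sigma^2/2)*T) / (sigma*sqrt(T)) = -0.51475181
d2 = d1 - sigma*sqrt(T) = -0.61865407
exp(-rT) = 0.99775343
N(-d1) = 0.69663677; N(-d2) = 0.73192786
P = K * exp(-rT) * N(-d2) - S_0' * N(-d1) = 22.7400 * 0.99775343 * 0.73192786 - 21.39152191 * 0.69663677 = 1.7045


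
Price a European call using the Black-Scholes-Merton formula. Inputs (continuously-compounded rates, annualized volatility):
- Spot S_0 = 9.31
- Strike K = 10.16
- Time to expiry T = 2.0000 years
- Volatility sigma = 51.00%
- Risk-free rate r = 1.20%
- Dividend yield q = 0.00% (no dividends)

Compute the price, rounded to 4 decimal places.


Answer: Price = 2.4131

Derivation:
d1 = (ln(S/K) + (r - q + 0.5*sigma^2) * T) / (sigma * sqrt(T)) = 0.27276387
d2 = d1 - sigma * sqrt(T) = -0.44848504
exp(-rT) = 0.97628571; exp(-qT) = 1.00000000
C = S_0 * exp(-qT) * N(d1) - K * exp(-rT) * N(d2)
N(d1) = 0.60748263; N(d2) = 0.32690159
C = 9.3100 * 1.00000000 * 0.60748263 - 10.1600 * 0.97628571 * 0.32690159 = 2.4131


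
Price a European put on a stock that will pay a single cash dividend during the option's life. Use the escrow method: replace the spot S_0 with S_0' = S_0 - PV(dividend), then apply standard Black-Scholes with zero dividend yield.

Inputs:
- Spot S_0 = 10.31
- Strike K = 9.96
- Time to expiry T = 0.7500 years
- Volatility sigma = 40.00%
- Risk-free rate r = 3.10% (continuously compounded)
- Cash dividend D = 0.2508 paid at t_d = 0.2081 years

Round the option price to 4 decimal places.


PV(D) = D * exp(-r * t_d) = 0.2508 * 0.99356966 = 0.24918727
S_0' = S_0 - PV(D) = 10.3100 - 0.24918727 = 10.06081273
d1 = (ln(S_0'/K) + (r + sigma^2/2)*T) / (sigma*sqrt(T)) = 0.26939417
d2 = d1 - sigma*sqrt(T) = -0.07701599
exp(-rT) = 0.97701820
N(-d1) = 0.39381319; N(-d2) = 0.53069459
P = K * exp(-rT) * N(-d2) - S_0' * N(-d1) = 9.9600 * 0.97701820 * 0.53069459 - 10.06081273 * 0.39381319 = 1.2022

Answer: Price = 1.2022


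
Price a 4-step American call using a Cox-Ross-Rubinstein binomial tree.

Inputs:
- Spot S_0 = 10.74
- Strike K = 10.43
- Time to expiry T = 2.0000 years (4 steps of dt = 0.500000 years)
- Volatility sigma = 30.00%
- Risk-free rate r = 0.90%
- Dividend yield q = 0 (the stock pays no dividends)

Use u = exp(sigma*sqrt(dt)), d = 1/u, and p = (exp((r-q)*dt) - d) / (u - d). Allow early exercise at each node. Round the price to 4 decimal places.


dt = T/N = 0.500000
u = exp(sigma*sqrt(dt)) = 1.236311; d = 1/u = 0.808858
p = (exp((r-q)*dt) - d) / (u - d) = 0.457716
Discount per step: exp(-r*dt) = 0.995510
Stock lattice S(k, i) with i counting down-moves:
  k=0: S(0,0) = 10.7400
  k=1: S(1,0) = 13.2780; S(1,1) = 8.6871
  k=2: S(2,0) = 16.4157; S(2,1) = 10.7400; S(2,2) = 7.0267
  k=3: S(3,0) = 20.2949; S(3,1) = 13.2780; S(3,2) = 8.6871; S(3,3) = 5.6836
  k=4: S(4,0) = 25.0908; S(4,1) = 16.4157; S(4,2) = 10.7400; S(4,3) = 7.0267; S(4,4) = 4.5972
Terminal payoffs V(N, i) = max(S_T - K, 0):
  V(4,0) = 14.660850; V(4,1) = 5.985716; V(4,2) = 0.310000; V(4,3) = 0.000000; V(4,4) = 0.000000
Backward induction: V(k, i) = exp(-r*dt) * [p * V(k+1, i) + (1-p) * V(k+1, i+1)]; then take max(V_cont, immediate exercise) for American.
  V(3,0) = exp(-r*dt) * [p*14.660850 + (1-p)*5.985716] = 9.911761; exercise = 9.864932; V(3,0) = max -> 9.911761
  V(3,1) = exp(-r*dt) * [p*5.985716 + (1-p)*0.310000] = 2.894811; exercise = 2.847981; V(3,1) = max -> 2.894811
  V(3,2) = exp(-r*dt) * [p*0.310000 + (1-p)*0.000000] = 0.141255; exercise = 0.000000; V(3,2) = max -> 0.141255
  V(3,3) = exp(-r*dt) * [p*0.000000 + (1-p)*0.000000] = 0.000000; exercise = 0.000000; V(3,3) = max -> 0.000000
  V(2,0) = exp(-r*dt) * [p*9.911761 + (1-p)*2.894811] = 6.079165; exercise = 5.985716; V(2,0) = max -> 6.079165
  V(2,1) = exp(-r*dt) * [p*2.894811 + (1-p)*0.141255] = 1.395309; exercise = 0.310000; V(2,1) = max -> 1.395309
  V(2,2) = exp(-r*dt) * [p*0.141255 + (1-p)*0.000000] = 0.064364; exercise = 0.000000; V(2,2) = max -> 0.064364
  V(1,0) = exp(-r*dt) * [p*6.079165 + (1-p)*1.395309] = 3.523295; exercise = 2.847981; V(1,0) = max -> 3.523295
  V(1,1) = exp(-r*dt) * [p*1.395309 + (1-p)*0.064364] = 0.670535; exercise = 0.000000; V(1,1) = max -> 0.670535
  V(0,0) = exp(-r*dt) * [p*3.523295 + (1-p)*0.670535] = 1.967416; exercise = 0.310000; V(0,0) = max -> 1.967416

Answer: Price = V(0,0) = 1.9674


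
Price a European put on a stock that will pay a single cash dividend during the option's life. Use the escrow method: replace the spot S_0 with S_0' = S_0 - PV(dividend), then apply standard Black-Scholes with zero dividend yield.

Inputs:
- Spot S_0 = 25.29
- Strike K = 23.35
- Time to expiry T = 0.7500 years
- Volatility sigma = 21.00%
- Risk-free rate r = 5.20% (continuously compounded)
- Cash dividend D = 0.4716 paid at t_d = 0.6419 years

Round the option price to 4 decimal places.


Answer: Price = 0.7794

Derivation:
PV(D) = D * exp(-r * t_d) = 0.4716 * 0.96717213 = 0.45611837
S_0' = S_0 - PV(D) = 25.2900 - 0.45611837 = 24.83388163
d1 = (ln(S_0'/K) + (r + sigma^2/2)*T) / (sigma*sqrt(T)) = 0.64415482
d2 = d1 - sigma*sqrt(T) = 0.46228948
exp(-rT) = 0.96175071
N(-d1) = 0.25973752; N(-d2) = 0.32193687
P = K * exp(-rT) * N(-d2) - S_0' * N(-d1) = 23.3500 * 0.96175071 * 0.32193687 - 24.83388163 * 0.25973752 = 0.7794


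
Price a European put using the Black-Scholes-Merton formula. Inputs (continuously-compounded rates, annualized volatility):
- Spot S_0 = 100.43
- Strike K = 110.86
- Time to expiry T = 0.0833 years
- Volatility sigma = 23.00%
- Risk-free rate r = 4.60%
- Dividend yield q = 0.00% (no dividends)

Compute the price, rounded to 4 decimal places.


d1 = (ln(S/K) + (r - q + 0.5*sigma^2) * T) / (sigma * sqrt(T)) = -1.39754890
d2 = d1 - sigma * sqrt(T) = -1.46393090
exp(-rT) = 0.99617553; exp(-qT) = 1.00000000
P = K * exp(-rT) * N(-d2) - S_0 * exp(-qT) * N(-d1)
N(-d1) = 0.91887571; N(-d2) = 0.92839358
P = 110.8600 * 0.99617553 * 0.92839358 - 100.4300 * 1.00000000 * 0.91887571 = 10.2454

Answer: Price = 10.2454


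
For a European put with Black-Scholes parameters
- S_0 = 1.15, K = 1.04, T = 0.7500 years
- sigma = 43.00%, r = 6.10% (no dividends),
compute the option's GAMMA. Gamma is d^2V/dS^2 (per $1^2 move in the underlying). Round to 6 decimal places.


d1 = 0.5790386273; d2 = 0.2066477036
phi(d1) = 0.3373678506; exp(-qT) = 1.0000000000; exp(-rT) = 0.9552807525
Gamma = exp(-qT) * phi(d1) / (S * sigma * sqrt(T)) = 1.0000000000 * 0.3373678506 / (1.1500 * 0.4300 * 0.8660254038) = 0.787783

Answer: Gamma = 0.787783


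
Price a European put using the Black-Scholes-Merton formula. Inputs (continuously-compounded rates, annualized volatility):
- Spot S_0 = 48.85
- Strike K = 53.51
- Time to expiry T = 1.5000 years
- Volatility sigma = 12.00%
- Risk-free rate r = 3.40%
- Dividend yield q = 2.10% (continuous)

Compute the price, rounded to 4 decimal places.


Answer: Price = 4.9669

Derivation:
d1 = (ln(S/K) + (r - q + 0.5*sigma^2) * T) / (sigma * sqrt(T)) = -0.41378804
d2 = d1 - sigma * sqrt(T) = -0.56075743
exp(-rT) = 0.95027867; exp(-qT) = 0.96899096
P = K * exp(-rT) * N(-d2) - S_0 * exp(-qT) * N(-d1)
N(-d1) = 0.66048533; N(-d2) = 0.71251854
P = 53.5100 * 0.95027867 * 0.71251854 - 48.8500 * 0.96899096 * 0.66048533 = 4.9669


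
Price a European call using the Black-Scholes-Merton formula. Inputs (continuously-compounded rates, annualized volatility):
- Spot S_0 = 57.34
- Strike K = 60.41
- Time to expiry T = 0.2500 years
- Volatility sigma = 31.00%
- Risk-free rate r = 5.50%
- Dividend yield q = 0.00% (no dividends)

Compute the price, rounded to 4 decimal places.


d1 = (ln(S/K) + (r - q + 0.5*sigma^2) * T) / (sigma * sqrt(T)) = -0.17028189
d2 = d1 - sigma * sqrt(T) = -0.32528189
exp(-rT) = 0.98634410; exp(-qT) = 1.00000000
C = S_0 * exp(-qT) * N(d1) - K * exp(-rT) * N(d2)
N(d1) = 0.43239422; N(d2) = 0.37248387
C = 57.3400 * 1.00000000 * 0.43239422 - 60.4100 * 0.98634410 * 0.37248387 = 2.5990

Answer: Price = 2.5990


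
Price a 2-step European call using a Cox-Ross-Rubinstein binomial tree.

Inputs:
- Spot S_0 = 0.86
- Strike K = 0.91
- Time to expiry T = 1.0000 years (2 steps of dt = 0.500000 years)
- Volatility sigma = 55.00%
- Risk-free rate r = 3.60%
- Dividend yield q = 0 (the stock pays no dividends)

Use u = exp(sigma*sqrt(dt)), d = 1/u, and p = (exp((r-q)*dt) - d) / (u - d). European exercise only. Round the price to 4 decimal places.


Answer: Price = V(0,0) = 0.1690

Derivation:
dt = T/N = 0.500000
u = exp(sigma*sqrt(dt)) = 1.475370; d = 1/u = 0.677796
p = (exp((r-q)*dt) - d) / (u - d) = 0.426753
Discount per step: exp(-r*dt) = 0.982161
Stock lattice S(k, i) with i counting down-moves:
  k=0: S(0,0) = 0.8600
  k=1: S(1,0) = 1.2688; S(1,1) = 0.5829
  k=2: S(2,0) = 1.8720; S(2,1) = 0.8600; S(2,2) = 0.3951
Terminal payoffs V(N, i) = max(S_T - K, 0):
  V(2,0) = 0.961976; V(2,1) = 0.000000; V(2,2) = 0.000000
Backward induction: V(k, i) = exp(-r*dt) * [p * V(k+1, i) + (1-p) * V(k+1, i+1)].
  V(1,0) = exp(-r*dt) * [p*0.961976 + (1-p)*0.000000] = 0.403203
  V(1,1) = exp(-r*dt) * [p*0.000000 + (1-p)*0.000000] = 0.000000
  V(0,0) = exp(-r*dt) * [p*0.403203 + (1-p)*0.000000] = 0.168998


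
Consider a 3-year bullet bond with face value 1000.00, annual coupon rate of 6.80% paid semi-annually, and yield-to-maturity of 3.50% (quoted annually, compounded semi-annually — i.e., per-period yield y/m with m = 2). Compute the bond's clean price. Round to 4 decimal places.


Coupon per period c = face * coupon_rate / m = 34.000000
Periods per year m = 2; per-period yield y/m = 0.017500
Number of cashflows N = 6
Cashflows (t years, CF_t, discount factor 1/(1+y/m)^(m*t), PV):
  t = 0.5000: CF_t = 34.000000, DF = 0.982801, PV = 33.415233
  t = 1.0000: CF_t = 34.000000, DF = 0.965898, PV = 32.840524
  t = 1.5000: CF_t = 34.000000, DF = 0.949285, PV = 32.275699
  t = 2.0000: CF_t = 34.000000, DF = 0.932959, PV = 31.720589
  t = 2.5000: CF_t = 34.000000, DF = 0.916913, PV = 31.175026
  t = 3.0000: CF_t = 1034.000000, DF = 0.901143, PV = 931.781388
Price P = sum_t PV_t = 1093.208461

Answer: Price = 1093.2085


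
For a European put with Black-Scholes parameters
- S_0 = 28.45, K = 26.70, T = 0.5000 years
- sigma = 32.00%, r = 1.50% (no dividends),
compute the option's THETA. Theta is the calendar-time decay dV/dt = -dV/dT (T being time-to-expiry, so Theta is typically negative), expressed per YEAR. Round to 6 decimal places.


Answer: Theta = -2.177412

Derivation:
d1 = 0.4268476388; d2 = 0.2005734688
phi(d1) = 0.3642051444; exp(-qT) = 1.0000000000; exp(-rT) = 0.9925280548
Theta = -S*exp(-qT)*phi(d1)*sigma/(2*sqrt(T)) + r*K*exp(-rT)*N(-d2) - q*S*exp(-qT)*N(-d1)
N(-d1) = 0.3347451528; N(-d2) = 0.4205160527; sqrt(T) = 0.7071067812
Term 1 = -28.4500 * 1.0000000000 * 0.3642051444 * 0.3200 / (2 * 0.7071067812) = -2.3445706665
Term 2 = 0.0150 * 26.7000 * 0.9925280548 * 0.4205160527 = 0.1671582789
Term 3 = 0 (no dividend yield, q = 0)
Theta = -2.3445706665 + (0.1671582789) + (0.0000000000) = -2.177412


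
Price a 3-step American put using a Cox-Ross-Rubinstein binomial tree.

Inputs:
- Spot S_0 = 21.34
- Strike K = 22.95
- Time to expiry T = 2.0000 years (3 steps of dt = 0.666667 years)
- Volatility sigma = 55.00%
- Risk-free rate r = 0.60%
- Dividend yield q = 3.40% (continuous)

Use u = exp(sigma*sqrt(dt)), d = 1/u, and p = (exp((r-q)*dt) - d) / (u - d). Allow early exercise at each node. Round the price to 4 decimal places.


Answer: Price = V(0,0) = 8.3685

Derivation:
dt = T/N = 0.666667
u = exp(sigma*sqrt(dt)) = 1.566859; d = 1/u = 0.638219
p = (exp((r-q)*dt) - d) / (u - d) = 0.369667
Discount per step: exp(-r*dt) = 0.996008
Stock lattice S(k, i) with i counting down-moves:
  k=0: S(0,0) = 21.3400
  k=1: S(1,0) = 33.4368; S(1,1) = 13.6196
  k=2: S(2,0) = 52.3907; S(2,1) = 21.3400; S(2,2) = 8.6923
  k=3: S(3,0) = 82.0889; S(3,1) = 33.4368; S(3,2) = 13.6196; S(3,3) = 5.5476
Terminal payoffs V(N, i) = max(K - S_T, 0):
  V(3,0) = 0.000000; V(3,1) = 0.000000; V(3,2) = 9.330397; V(3,3) = 17.402408
Backward induction: V(k, i) = exp(-r*dt) * [p * V(k+1, i) + (1-p) * V(k+1, i+1)]; then take max(V_cont, immediate exercise) for American.
  V(2,0) = exp(-r*dt) * [p*0.000000 + (1-p)*0.000000] = 0.000000; exercise = 0.000000; V(2,0) = max -> 0.000000
  V(2,1) = exp(-r*dt) * [p*0.000000 + (1-p)*9.330397] = 5.857784; exercise = 1.610000; V(2,1) = max -> 5.857784
  V(2,2) = exp(-r*dt) * [p*9.330397 + (1-p)*17.402408] = 14.360897; exercise = 14.257705; V(2,2) = max -> 14.360897
  V(1,0) = exp(-r*dt) * [p*0.000000 + (1-p)*5.857784] = 3.677617; exercise = 0.000000; V(1,0) = max -> 3.677617
  V(1,1) = exp(-r*dt) * [p*5.857784 + (1-p)*14.360897] = 11.172800; exercise = 9.330397; V(1,1) = max -> 11.172800
  V(0,0) = exp(-r*dt) * [p*3.677617 + (1-p)*11.172800] = 8.368541; exercise = 1.610000; V(0,0) = max -> 8.368541


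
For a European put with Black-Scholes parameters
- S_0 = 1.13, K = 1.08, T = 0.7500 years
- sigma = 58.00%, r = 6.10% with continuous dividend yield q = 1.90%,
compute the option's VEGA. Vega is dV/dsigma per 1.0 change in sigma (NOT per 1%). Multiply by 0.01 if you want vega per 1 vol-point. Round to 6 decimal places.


Answer: Vega = 0.354728

Derivation:
d1 = 0.4039592251; d2 = -0.0983355091
phi(d1) = 0.3676844943; exp(-qT) = 0.9858510507; exp(-rT) = 0.9552807525
Vega = S * exp(-qT) * phi(d1) * sqrt(T) = 1.1300 * 0.9858510507 * 0.3676844943 * 0.8660254038 = 0.354728


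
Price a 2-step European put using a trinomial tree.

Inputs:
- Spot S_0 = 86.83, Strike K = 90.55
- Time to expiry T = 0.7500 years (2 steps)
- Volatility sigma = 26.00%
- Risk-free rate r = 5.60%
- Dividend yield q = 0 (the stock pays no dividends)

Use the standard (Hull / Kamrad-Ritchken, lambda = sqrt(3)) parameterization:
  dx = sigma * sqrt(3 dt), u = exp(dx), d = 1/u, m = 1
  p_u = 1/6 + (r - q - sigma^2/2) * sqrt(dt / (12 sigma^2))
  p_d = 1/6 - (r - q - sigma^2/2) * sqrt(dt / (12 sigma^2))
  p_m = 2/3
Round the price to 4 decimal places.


Answer: Price = V(0,0) = 7.4510

Derivation:
dt = T/N = 0.375000; dx = sigma*sqrt(3*dt) = 0.275772
u = exp(dx) = 1.317547; d = 1/u = 0.758986
p_u = 0.181761, p_m = 0.666667, p_d = 0.151573
Discount per step: exp(-r*dt) = 0.979219
Stock lattice S(k, j) with j the centered position index:
  k=0: S(0,+0) = 86.8300
  k=1: S(1,-1) = 65.9028; S(1,+0) = 86.8300; S(1,+1) = 114.4026
  k=2: S(2,-2) = 50.0193; S(2,-1) = 65.9028; S(2,+0) = 86.8300; S(2,+1) = 114.4026; S(2,+2) = 150.7308
Terminal payoffs V(N, j) = max(K - S_T, 0):
  V(2,-2) = 40.530702; V(2,-1) = 24.647226; V(2,+0) = 3.720000; V(2,+1) = 0.000000; V(2,+2) = 0.000000
Backward induction: V(k, j) = exp(-r*dt) * [p_u * V(k+1, j+1) + p_m * V(k+1, j) + p_d * V(k+1, j-1)]
  V(1,-1) = exp(-r*dt) * [p_u*3.720000 + p_m*24.647226 + p_d*40.530702] = 22.767800
  V(1,+0) = exp(-r*dt) * [p_u*0.000000 + p_m*3.720000 + p_d*24.647226] = 6.086674
  V(1,+1) = exp(-r*dt) * [p_u*0.000000 + p_m*0.000000 + p_d*3.720000] = 0.552133
  V(0,+0) = exp(-r*dt) * [p_u*0.552133 + p_m*6.086674 + p_d*22.767800] = 7.450989


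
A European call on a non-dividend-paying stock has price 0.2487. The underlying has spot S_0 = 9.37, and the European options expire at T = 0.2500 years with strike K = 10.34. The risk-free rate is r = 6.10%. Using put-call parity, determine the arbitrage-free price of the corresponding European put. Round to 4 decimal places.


Answer: Put price = 1.0622

Derivation:
Put-call parity: C - P = S_0 * exp(-qT) - K * exp(-rT).
S_0 * exp(-qT) = 9.3700 * 1.00000000 = 9.37000000
K * exp(-rT) = 10.3400 * 0.98486569 = 10.18351126
P = C - S*exp(-qT) + K*exp(-rT)
P = 0.2487 - 9.37000000 + 10.18351126 = 1.0622


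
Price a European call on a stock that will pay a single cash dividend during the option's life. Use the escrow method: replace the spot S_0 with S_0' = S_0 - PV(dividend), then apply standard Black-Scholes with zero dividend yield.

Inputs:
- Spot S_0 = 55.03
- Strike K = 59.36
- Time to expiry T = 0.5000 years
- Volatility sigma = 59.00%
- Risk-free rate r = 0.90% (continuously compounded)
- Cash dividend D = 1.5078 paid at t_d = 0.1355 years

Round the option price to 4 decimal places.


PV(D) = D * exp(-r * t_d) = 1.5078 * 0.99878124 = 1.50596236
S_0' = S_0 - PV(D) = 55.0300 - 1.50596236 = 53.52403764
d1 = (ln(S_0'/K) + (r + sigma^2/2)*T) / (sigma*sqrt(T)) = -0.02867916
d2 = d1 - sigma*sqrt(T) = -0.44587216
exp(-rT) = 0.99551011
N(d1) = 0.48856024; N(d2) = 0.32784480
C = S_0' * N(d1) - K * exp(-rT) * N(d2) = 53.52403764 * 0.48856024 - 59.3600 * 0.99551011 * 0.32784480 = 6.7762

Answer: Price = 6.7762


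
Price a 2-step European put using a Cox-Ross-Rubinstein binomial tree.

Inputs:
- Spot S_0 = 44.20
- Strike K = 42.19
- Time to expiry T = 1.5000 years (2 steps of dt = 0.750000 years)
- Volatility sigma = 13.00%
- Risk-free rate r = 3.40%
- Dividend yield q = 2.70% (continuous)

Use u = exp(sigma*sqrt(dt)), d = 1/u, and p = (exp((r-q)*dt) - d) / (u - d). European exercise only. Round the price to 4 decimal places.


Answer: Price = V(0,0) = 1.6711

Derivation:
dt = T/N = 0.750000
u = exp(sigma*sqrt(dt)) = 1.119165; d = 1/u = 0.893523
p = (exp((r-q)*dt) - d) / (u - d) = 0.495212
Discount per step: exp(-r*dt) = 0.974822
Stock lattice S(k, i) with i counting down-moves:
  k=0: S(0,0) = 44.2000
  k=1: S(1,0) = 49.4671; S(1,1) = 39.4937
  k=2: S(2,0) = 55.3619; S(2,1) = 44.2000; S(2,2) = 35.2885
Terminal payoffs V(N, i) = max(K - S_T, 0):
  V(2,0) = 0.000000; V(2,1) = 0.000000; V(2,2) = 6.901463
Backward induction: V(k, i) = exp(-r*dt) * [p * V(k+1, i) + (1-p) * V(k+1, i+1)].
  V(1,0) = exp(-r*dt) * [p*0.000000 + (1-p)*0.000000] = 0.000000
  V(1,1) = exp(-r*dt) * [p*0.000000 + (1-p)*6.901463] = 3.396063
  V(0,0) = exp(-r*dt) * [p*0.000000 + (1-p)*3.396063] = 1.671130


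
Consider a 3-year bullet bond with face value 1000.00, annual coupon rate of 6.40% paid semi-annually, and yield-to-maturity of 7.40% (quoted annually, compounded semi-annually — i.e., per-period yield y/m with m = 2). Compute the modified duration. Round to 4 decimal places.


Coupon per period c = face * coupon_rate / m = 32.000000
Periods per year m = 2; per-period yield y/m = 0.037000
Number of cashflows N = 6
Cashflows (t years, CF_t, discount factor 1/(1+y/m)^(m*t), PV):
  t = 0.5000: CF_t = 32.000000, DF = 0.964320, PV = 30.858245
  t = 1.0000: CF_t = 32.000000, DF = 0.929913, PV = 29.757228
  t = 1.5000: CF_t = 32.000000, DF = 0.896734, PV = 28.695494
  t = 2.0000: CF_t = 32.000000, DF = 0.864739, PV = 27.671643
  t = 2.5000: CF_t = 32.000000, DF = 0.833885, PV = 26.684323
  t = 3.0000: CF_t = 1032.000000, DF = 0.804132, PV = 829.864447
Price P = sum_t PV_t = 973.531381
First compute Macaulay numerator sum_t t * PV_t:
  t * PV_t at t = 0.5000: 15.429122
  t * PV_t at t = 1.0000: 29.757228
  t * PV_t at t = 1.5000: 43.043241
  t * PV_t at t = 2.0000: 55.343287
  t * PV_t at t = 2.5000: 66.710809
  t * PV_t at t = 3.0000: 2489.593341
Macaulay duration D = 2699.877028 / 973.531381 = 2.773282
Modified duration = D / (1 + y/m) = 2.773282 / (1 + 0.037000) = 2.674332

Answer: Modified duration = 2.6743


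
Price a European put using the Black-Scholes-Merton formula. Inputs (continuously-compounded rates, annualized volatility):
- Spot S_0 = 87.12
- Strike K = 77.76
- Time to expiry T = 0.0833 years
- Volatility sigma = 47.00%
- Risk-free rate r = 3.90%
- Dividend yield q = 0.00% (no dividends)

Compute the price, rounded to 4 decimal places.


Answer: Price = 1.1983

Derivation:
d1 = (ln(S/K) + (r - q + 0.5*sigma^2) * T) / (sigma * sqrt(T)) = 0.92965972
d2 = d1 - sigma * sqrt(T) = 0.79400954
exp(-rT) = 0.99675657; exp(-qT) = 1.00000000
P = K * exp(-rT) * N(-d2) - S_0 * exp(-qT) * N(-d1)
N(-d1) = 0.17627365; N(-d2) = 0.21359494
P = 77.7600 * 0.99675657 * 0.21359494 - 87.1200 * 1.00000000 * 0.17627365 = 1.1983


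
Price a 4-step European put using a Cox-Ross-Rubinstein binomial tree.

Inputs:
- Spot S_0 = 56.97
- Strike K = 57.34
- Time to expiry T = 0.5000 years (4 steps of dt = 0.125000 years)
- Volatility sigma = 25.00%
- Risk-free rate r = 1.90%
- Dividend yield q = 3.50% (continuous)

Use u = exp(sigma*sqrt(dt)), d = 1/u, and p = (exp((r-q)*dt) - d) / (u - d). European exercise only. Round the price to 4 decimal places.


Answer: Price = V(0,0) = 4.2195

Derivation:
dt = T/N = 0.125000
u = exp(sigma*sqrt(dt)) = 1.092412; d = 1/u = 0.915405
p = (exp((r-q)*dt) - d) / (u - d) = 0.466630
Discount per step: exp(-r*dt) = 0.997628
Stock lattice S(k, i) with i counting down-moves:
  k=0: S(0,0) = 56.9700
  k=1: S(1,0) = 62.2347; S(1,1) = 52.1506
  k=2: S(2,0) = 67.9860; S(2,1) = 56.9700; S(2,2) = 47.7390
  k=3: S(3,0) = 74.2687; S(3,1) = 62.2347; S(3,2) = 52.1506; S(3,3) = 43.7005
  k=4: S(4,0) = 81.1321; S(4,1) = 67.9860; S(4,2) = 56.9700; S(4,3) = 47.7390; S(4,4) = 40.0037
Terminal payoffs V(N, i) = max(K - S_T, 0):
  V(4,0) = 0.000000; V(4,1) = 0.000000; V(4,2) = 0.370000; V(4,3) = 9.601027; V(4,4) = 17.336321
Backward induction: V(k, i) = exp(-r*dt) * [p * V(k+1, i) + (1-p) * V(k+1, i+1)].
  V(3,0) = exp(-r*dt) * [p*0.000000 + (1-p)*0.000000] = 0.000000
  V(3,1) = exp(-r*dt) * [p*0.000000 + (1-p)*0.370000] = 0.196879
  V(3,2) = exp(-r*dt) * [p*0.370000 + (1-p)*9.601027] = 5.280999
  V(3,3) = exp(-r*dt) * [p*9.601027 + (1-p)*17.336321] = 13.694241
  V(2,0) = exp(-r*dt) * [p*0.000000 + (1-p)*0.196879] = 0.104760
  V(2,1) = exp(-r*dt) * [p*0.196879 + (1-p)*5.280999] = 2.901698
  V(2,2) = exp(-r*dt) * [p*5.280999 + (1-p)*13.694241] = 9.745201
  V(1,0) = exp(-r*dt) * [p*0.104760 + (1-p)*2.901698] = 1.592777
  V(1,1) = exp(-r*dt) * [p*2.901698 + (1-p)*9.745201] = 6.536278
  V(0,0) = exp(-r*dt) * [p*1.592777 + (1-p)*6.536278] = 4.219461


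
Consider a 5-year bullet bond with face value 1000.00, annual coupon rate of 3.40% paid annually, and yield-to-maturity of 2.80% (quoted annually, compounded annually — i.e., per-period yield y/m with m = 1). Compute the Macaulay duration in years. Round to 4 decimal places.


Answer: Macaulay duration = 4.6868 years

Derivation:
Coupon per period c = face * coupon_rate / m = 34.000000
Periods per year m = 1; per-period yield y/m = 0.028000
Number of cashflows N = 5
Cashflows (t years, CF_t, discount factor 1/(1+y/m)^(m*t), PV):
  t = 1.0000: CF_t = 34.000000, DF = 0.972763, PV = 33.073930
  t = 2.0000: CF_t = 34.000000, DF = 0.946267, PV = 32.173084
  t = 3.0000: CF_t = 34.000000, DF = 0.920493, PV = 31.296774
  t = 4.0000: CF_t = 34.000000, DF = 0.895422, PV = 30.444333
  t = 5.0000: CF_t = 1034.000000, DF = 0.871033, PV = 900.647744
Price P = sum_t PV_t = 1027.635864
Macaulay numerator sum_t t * PV_t:
  t * PV_t at t = 1.0000: 33.073930
  t * PV_t at t = 2.0000: 64.346167
  t * PV_t at t = 3.0000: 93.890322
  t * PV_t at t = 4.0000: 121.777331
  t * PV_t at t = 5.0000: 4503.238720
Macaulay duration D = (sum_t t * PV_t) / P = 4816.326469 / 1027.635864 = 4.686803


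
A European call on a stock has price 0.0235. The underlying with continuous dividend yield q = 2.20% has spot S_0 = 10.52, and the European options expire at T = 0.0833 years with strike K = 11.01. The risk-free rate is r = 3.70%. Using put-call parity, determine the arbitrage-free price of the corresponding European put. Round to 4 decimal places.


Answer: Put price = 0.4989

Derivation:
Put-call parity: C - P = S_0 * exp(-qT) - K * exp(-rT).
S_0 * exp(-qT) = 10.5200 * 0.99816908 = 10.50073870
K * exp(-rT) = 11.0100 * 0.99692264 = 10.97611832
P = C - S*exp(-qT) + K*exp(-rT)
P = 0.0235 - 10.50073870 + 10.97611832 = 0.4989


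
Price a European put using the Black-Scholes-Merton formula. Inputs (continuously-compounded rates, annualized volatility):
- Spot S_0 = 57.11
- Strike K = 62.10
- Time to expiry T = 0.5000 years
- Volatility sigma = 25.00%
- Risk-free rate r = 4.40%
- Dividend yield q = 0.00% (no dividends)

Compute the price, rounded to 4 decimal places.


d1 = (ln(S/K) + (r - q + 0.5*sigma^2) * T) / (sigma * sqrt(T)) = -0.26101719
d2 = d1 - sigma * sqrt(T) = -0.43779389
exp(-rT) = 0.97824024; exp(-qT) = 1.00000000
P = K * exp(-rT) * N(-d2) - S_0 * exp(-qT) * N(-d1)
N(-d1) = 0.60296037; N(-d2) = 0.66923215
P = 62.1000 * 0.97824024 * 0.66923215 - 57.1100 * 1.00000000 * 0.60296037 = 6.2199

Answer: Price = 6.2199


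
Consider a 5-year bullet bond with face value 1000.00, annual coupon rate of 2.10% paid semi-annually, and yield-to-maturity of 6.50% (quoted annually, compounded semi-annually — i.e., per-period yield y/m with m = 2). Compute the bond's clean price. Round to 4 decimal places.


Answer: Price = 814.7073

Derivation:
Coupon per period c = face * coupon_rate / m = 10.500000
Periods per year m = 2; per-period yield y/m = 0.032500
Number of cashflows N = 10
Cashflows (t years, CF_t, discount factor 1/(1+y/m)^(m*t), PV):
  t = 0.5000: CF_t = 10.500000, DF = 0.968523, PV = 10.169492
  t = 1.0000: CF_t = 10.500000, DF = 0.938037, PV = 9.849386
  t = 1.5000: CF_t = 10.500000, DF = 0.908510, PV = 9.539357
  t = 2.0000: CF_t = 10.500000, DF = 0.879913, PV = 9.239087
  t = 2.5000: CF_t = 10.500000, DF = 0.852216, PV = 8.948268
  t = 3.0000: CF_t = 10.500000, DF = 0.825391, PV = 8.666604
  t = 3.5000: CF_t = 10.500000, DF = 0.799410, PV = 8.393805
  t = 4.0000: CF_t = 10.500000, DF = 0.774247, PV = 8.129593
  t = 4.5000: CF_t = 10.500000, DF = 0.749876, PV = 7.873698
  t = 5.0000: CF_t = 1010.500000, DF = 0.726272, PV = 733.898018
Price P = sum_t PV_t = 814.707308


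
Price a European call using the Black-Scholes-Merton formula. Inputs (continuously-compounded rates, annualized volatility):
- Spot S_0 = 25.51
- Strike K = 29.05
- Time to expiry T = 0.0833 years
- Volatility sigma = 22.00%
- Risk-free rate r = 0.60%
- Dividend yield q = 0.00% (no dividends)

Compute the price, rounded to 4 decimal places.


Answer: Price = 0.0132

Derivation:
d1 = (ln(S/K) + (r - q + 0.5*sigma^2) * T) / (sigma * sqrt(T)) = -2.00693964
d2 = d1 - sigma * sqrt(T) = -2.07043546
exp(-rT) = 0.99950032; exp(-qT) = 1.00000000
C = S_0 * exp(-qT) * N(d1) - K * exp(-rT) * N(d2)
N(d1) = 0.02237805; N(d2) = 0.01920579
C = 25.5100 * 1.00000000 * 0.02237805 - 29.0500 * 0.99950032 * 0.01920579 = 0.0132


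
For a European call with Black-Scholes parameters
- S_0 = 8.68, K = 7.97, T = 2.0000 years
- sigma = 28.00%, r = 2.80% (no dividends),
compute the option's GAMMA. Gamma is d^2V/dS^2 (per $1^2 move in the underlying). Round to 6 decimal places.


Answer: Gamma = 0.099506

Derivation:
d1 = 0.5549198148; d2 = 0.1589400173
phi(d1) = 0.3420129991; exp(-qT) = 1.0000000000; exp(-rT) = 0.9455391359
Gamma = exp(-qT) * phi(d1) / (S * sigma * sqrt(T)) = 1.0000000000 * 0.3420129991 / (8.6800 * 0.2800 * 1.4142135624) = 0.099506


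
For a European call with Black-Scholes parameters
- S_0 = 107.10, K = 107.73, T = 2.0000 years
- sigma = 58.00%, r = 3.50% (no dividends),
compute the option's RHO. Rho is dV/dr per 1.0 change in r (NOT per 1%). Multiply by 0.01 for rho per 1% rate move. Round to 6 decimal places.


d1 = 0.4883119485; d2 = -0.3319319177
phi(d1) = 0.3541046413; exp(-qT) = 1.0000000000; exp(-rT) = 0.9323938199
N(d2) = 0.3699703343
Rho = K*T*exp(-rT)*N(d2) = 107.7300 * 2.0000 * 0.9323938199 * 0.3699703343 = 74.324662

Answer: Rho = 74.324662


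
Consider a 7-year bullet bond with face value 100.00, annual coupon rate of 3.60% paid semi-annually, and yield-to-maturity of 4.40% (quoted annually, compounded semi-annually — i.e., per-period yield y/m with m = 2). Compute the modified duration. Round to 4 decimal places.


Coupon per period c = face * coupon_rate / m = 1.800000
Periods per year m = 2; per-period yield y/m = 0.022000
Number of cashflows N = 14
Cashflows (t years, CF_t, discount factor 1/(1+y/m)^(m*t), PV):
  t = 0.5000: CF_t = 1.800000, DF = 0.978474, PV = 1.761252
  t = 1.0000: CF_t = 1.800000, DF = 0.957411, PV = 1.723339
  t = 1.5000: CF_t = 1.800000, DF = 0.936801, PV = 1.686242
  t = 2.0000: CF_t = 1.800000, DF = 0.916635, PV = 1.649943
  t = 2.5000: CF_t = 1.800000, DF = 0.896903, PV = 1.614426
  t = 3.0000: CF_t = 1.800000, DF = 0.877596, PV = 1.579673
  t = 3.5000: CF_t = 1.800000, DF = 0.858704, PV = 1.545668
  t = 4.0000: CF_t = 1.800000, DF = 0.840220, PV = 1.512395
  t = 4.5000: CF_t = 1.800000, DF = 0.822133, PV = 1.479839
  t = 5.0000: CF_t = 1.800000, DF = 0.804435, PV = 1.447983
  t = 5.5000: CF_t = 1.800000, DF = 0.787119, PV = 1.416813
  t = 6.0000: CF_t = 1.800000, DF = 0.770175, PV = 1.386314
  t = 6.5000: CF_t = 1.800000, DF = 0.753596, PV = 1.356472
  t = 7.0000: CF_t = 101.800000, DF = 0.737373, PV = 75.064611
Price P = sum_t PV_t = 95.224971
First compute Macaulay numerator sum_t t * PV_t:
  t * PV_t at t = 0.5000: 0.880626
  t * PV_t at t = 1.0000: 1.723339
  t * PV_t at t = 1.5000: 2.529363
  t * PV_t at t = 2.0000: 3.299886
  t * PV_t at t = 2.5000: 4.036064
  t * PV_t at t = 3.0000: 4.739018
  t * PV_t at t = 3.5000: 5.409838
  t * PV_t at t = 4.0000: 6.049581
  t * PV_t at t = 4.5000: 6.659275
  t * PV_t at t = 5.0000: 7.239916
  t * PV_t at t = 5.5000: 7.792474
  t * PV_t at t = 6.0000: 8.317887
  t * PV_t at t = 6.5000: 8.817069
  t * PV_t at t = 7.0000: 525.452275
Macaulay duration D = 592.946611 / 95.224971 = 6.226798
Modified duration = D / (1 + y/m) = 6.226798 / (1 + 0.022000) = 6.092757

Answer: Modified duration = 6.0928
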